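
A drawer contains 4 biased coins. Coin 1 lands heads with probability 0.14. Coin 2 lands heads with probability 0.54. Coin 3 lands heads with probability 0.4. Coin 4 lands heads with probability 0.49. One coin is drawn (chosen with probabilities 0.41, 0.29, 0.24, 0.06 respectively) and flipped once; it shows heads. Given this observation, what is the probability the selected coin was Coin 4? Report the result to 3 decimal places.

Tabulate prior·likelihood by source: [1] prior 0.41, lik 0.14, product 0.05740; [2] prior 0.29, lik 0.54, product 0.1566; [3] prior 0.24, lik 0.4, product 0.09600; [4] prior 0.06, lik 0.49, product 0.02940.
Normalizing constant = 0.33940; the posterior for Coin 4 is its product over the sum, 0.02940/0.33940 = 0.087.

Posterior probability ≈ 0.087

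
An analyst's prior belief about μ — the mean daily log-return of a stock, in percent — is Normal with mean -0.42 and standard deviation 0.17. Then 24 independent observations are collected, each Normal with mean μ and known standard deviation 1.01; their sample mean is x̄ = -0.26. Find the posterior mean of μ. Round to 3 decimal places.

Posterior mean ≈ -0.355

With known σ, the Normal prior is conjugate. Weight on the data is w = (n/σ²)/(n/σ² + 1/τ₀²) = 23.5271/(23.5271+34.6021) = 0.40474.
Posterior mean = w·x̄ + (1−w)·μ₀ = 0.40474·-0.26 + 0.59526·-0.42 = -0.355.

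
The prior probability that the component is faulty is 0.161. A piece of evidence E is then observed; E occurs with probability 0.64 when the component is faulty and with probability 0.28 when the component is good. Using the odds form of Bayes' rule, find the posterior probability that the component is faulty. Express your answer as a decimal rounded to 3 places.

Posterior probability ≈ 0.305

Prior odds = 0.161/(1−0.161) = 0.19190. In log-odds, ln(0.19190) = -1.6508.
Add log likelihood ratio: ln(2.2857) = 0.82668.
Posterior log-odds = -0.82413, so posterior odds = exp(-0.82413) = 0.43862. Converting, P(H|E) = 0.43862/1.4386 = 0.305.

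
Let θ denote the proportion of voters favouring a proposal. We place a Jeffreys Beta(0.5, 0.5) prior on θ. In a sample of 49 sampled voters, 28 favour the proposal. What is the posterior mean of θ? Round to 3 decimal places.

Posterior mean ≈ 0.570

The binomial likelihood is conjugate to the Beta prior: with 28 successes and 21 failures, the posterior is Beta(0.5+28, 0.5+21) = Beta(28.5, 21.5).
Posterior mean = α/(α+β) = 28.5/50 = 0.570.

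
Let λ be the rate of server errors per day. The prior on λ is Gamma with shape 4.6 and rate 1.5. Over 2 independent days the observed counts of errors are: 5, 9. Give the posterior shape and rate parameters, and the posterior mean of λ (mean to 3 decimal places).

The Poisson likelihood adds the total count to the shape and the number of exposure periods to the rate. Here ∑xᵢ = 14 and n = 2, so shape 4.6→18.6 and rate 1.5→3.5.
Posterior mean = shape/rate = 18.6/3.5 = 5.314.

Posterior: Gamma(shape=18.6, rate=3.5); mean ≈ 5.314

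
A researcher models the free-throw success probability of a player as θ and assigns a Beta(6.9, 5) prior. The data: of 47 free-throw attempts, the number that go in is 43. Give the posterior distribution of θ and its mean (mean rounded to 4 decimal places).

Posterior: Beta(49.9, 9); mean ≈ 0.8472

Observing 43 successes and 4 failures updates Beta(6.9, 5) by adding the success and failure counts to the two shape parameters: α = 6.9+43 = 49.9, β = 5+4 = 9.
E[θ | data] = 49.9/(49.9+9) = 0.8472.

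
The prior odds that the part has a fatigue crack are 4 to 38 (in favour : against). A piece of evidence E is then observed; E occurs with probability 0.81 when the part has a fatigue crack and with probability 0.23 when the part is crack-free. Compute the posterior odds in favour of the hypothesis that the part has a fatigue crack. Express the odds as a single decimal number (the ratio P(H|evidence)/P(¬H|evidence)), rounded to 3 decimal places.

Prior odds = 4/38 = 0.10526.
Likelihood ratio for E = 0.81/0.23 = 3.5217.
Posterior odds = prior odds × LR = 0.37071.

Posterior odds ≈ 0.371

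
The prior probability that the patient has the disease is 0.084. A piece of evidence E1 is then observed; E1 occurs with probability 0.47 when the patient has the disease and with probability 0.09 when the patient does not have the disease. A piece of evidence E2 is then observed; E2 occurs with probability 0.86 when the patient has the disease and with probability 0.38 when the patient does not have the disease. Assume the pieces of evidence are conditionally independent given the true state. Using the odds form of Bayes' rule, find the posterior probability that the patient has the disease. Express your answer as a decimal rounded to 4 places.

Prior odds = 0.084/(1−0.084) = 0.091703.
Likelihood ratio for E1 = 0.47/0.09 = 5.2222.
Likelihood ratio for E2 = 0.86/0.38 = 2.2632.
Posterior odds = prior odds × LR₁ × LR₂ = 1.0838.
Posterior probability = odds/(1+odds) = 1.0838/2.0838 = 0.5201.

Posterior probability ≈ 0.5201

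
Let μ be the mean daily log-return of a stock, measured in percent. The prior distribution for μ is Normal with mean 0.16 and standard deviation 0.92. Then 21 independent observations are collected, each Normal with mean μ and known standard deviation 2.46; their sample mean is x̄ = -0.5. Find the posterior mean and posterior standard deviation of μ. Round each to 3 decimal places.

Prior precision 1/τ₀² = 1/0.92² = 1.18147; data precision n/σ² = 21/2.46² = 3.47016.
Posterior precision = 1.18147 + 3.47016 = 4.65163, giving posterior SD = 1/√4.65163 = 0.464.
Posterior mean = (1.18147·0.16 + 3.47016·-0.5) / 4.65163 = -0.332.

Posterior mean ≈ -0.332; posterior SD ≈ 0.464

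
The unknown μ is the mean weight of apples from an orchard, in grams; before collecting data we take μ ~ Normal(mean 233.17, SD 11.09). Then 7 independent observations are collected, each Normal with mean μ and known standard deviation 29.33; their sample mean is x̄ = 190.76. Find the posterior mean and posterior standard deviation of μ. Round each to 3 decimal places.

Prior precision 1/τ₀² = 1/11.09² = 0.00813087; data precision n/σ² = 7/29.33² = 0.00813718.
Posterior precision = 0.00813087 + 0.00813718 = 0.0162680, giving posterior SD = 1/√0.0162680 = 7.840.
Posterior mean = (0.00813087·233.17 + 0.00813718·190.76) / 0.0162680 = 211.957.

Posterior mean ≈ 211.957; posterior SD ≈ 7.840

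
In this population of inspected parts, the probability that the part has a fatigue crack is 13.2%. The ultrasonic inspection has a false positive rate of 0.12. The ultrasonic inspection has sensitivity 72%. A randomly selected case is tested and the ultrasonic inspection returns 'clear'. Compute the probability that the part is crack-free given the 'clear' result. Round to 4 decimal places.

P(¬H | E) ≈ 0.9538

Let H be the event that the part has a fatigue crack. P(H) = 0.132, so P(¬H) = 0.868. With E the 'clear' result, P(E|H) = 0.28 and P(E|¬H) = 0.88.
P(E) = 0.28·0.132 + 0.88·0.868 = 0.036960 + 0.76384 = 0.80080.
By Bayes' theorem, P(H|E) = 0.036960 / 0.80080 = 0.0462. Hence P(¬H|E) = 1 − 0.0462 = 0.9538.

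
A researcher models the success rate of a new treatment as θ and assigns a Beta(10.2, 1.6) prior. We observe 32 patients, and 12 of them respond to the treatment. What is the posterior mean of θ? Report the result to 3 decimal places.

Posterior mean ≈ 0.507

The binomial likelihood is conjugate to the Beta prior: with 12 successes and 20 failures, the posterior is Beta(10.2+12, 1.6+20) = Beta(22.2, 21.6).
Posterior mean = α/(α+β) = 22.2/43.8 = 0.507.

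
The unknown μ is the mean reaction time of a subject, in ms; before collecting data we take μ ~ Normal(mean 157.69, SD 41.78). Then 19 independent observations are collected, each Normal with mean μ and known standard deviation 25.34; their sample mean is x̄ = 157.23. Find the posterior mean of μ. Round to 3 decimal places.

With known σ, the Normal prior is conjugate. Weight on the data is w = (n/σ²)/(n/σ² + 1/τ₀²) = 0.0295897/(0.0295897+0.00057288) = 0.98101.
Posterior mean = w·x̄ + (1−w)·μ₀ = 0.98101·157.23 + 0.018993·157.69 = 157.239.

Posterior mean ≈ 157.239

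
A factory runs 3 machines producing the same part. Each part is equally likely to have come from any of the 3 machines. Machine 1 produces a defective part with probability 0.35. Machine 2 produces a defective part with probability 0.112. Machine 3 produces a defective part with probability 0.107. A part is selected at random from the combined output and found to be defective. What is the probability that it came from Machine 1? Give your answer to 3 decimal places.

Posterior probability ≈ 0.615

P(defective|M1) = 0.35; P(defective|M2) = 0.112; P(defective|M3) = 0.107.
Prior × likelihood for each source: 0.333333·0.35=0.1167, 0.333333·0.112=0.03733, 0.333333·0.107=0.03567. Summing gives P(defective) = 0.18967.
P(Machine 1 | defective) = 0.1167 / 0.18967 = 0.615.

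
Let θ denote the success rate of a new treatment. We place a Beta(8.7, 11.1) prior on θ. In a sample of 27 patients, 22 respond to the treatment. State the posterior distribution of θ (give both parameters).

Observing 22 successes and 5 failures updates Beta(8.7, 11.1) by adding the success and failure counts to the two shape parameters: α = 8.7+22 = 30.7, β = 11.1+5 = 16.1.

Posterior: Beta(30.7, 16.1)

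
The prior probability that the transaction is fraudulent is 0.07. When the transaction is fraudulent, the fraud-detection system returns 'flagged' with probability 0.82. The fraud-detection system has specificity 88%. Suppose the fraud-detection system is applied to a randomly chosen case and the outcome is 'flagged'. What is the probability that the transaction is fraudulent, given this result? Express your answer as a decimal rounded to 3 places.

P(H | E) ≈ 0.340

Let H be the event that the transaction is fraudulent. P(H) = 0.07, so P(¬H) = 0.93. With E the 'flagged' result, P(E|H) = 0.82 and P(E|¬H) = 0.12.
P(E) = 0.82·0.07 + 0.12·0.93 = 0.057400 + 0.11160 = 0.16900.
By Bayes' theorem, P(H|E) = 0.057400 / 0.16900 = 0.340.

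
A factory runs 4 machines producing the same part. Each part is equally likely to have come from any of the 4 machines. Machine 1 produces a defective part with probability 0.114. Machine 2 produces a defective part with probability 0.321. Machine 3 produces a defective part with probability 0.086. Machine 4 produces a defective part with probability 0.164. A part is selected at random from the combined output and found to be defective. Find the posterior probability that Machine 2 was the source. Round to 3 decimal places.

Posterior probability ≈ 0.469

P(defective|M1) = 0.114; P(defective|M2) = 0.321; P(defective|M3) = 0.086; P(defective|M4) = 0.164.
Prior × likelihood for each source: 0.25·0.114=0.02850, 0.25·0.321=0.08025, 0.25·0.086=0.02150, 0.25·0.164=0.04100. Summing gives P(defective) = 0.17125.
P(Machine 2 | defective) = 0.08025 / 0.17125 = 0.469.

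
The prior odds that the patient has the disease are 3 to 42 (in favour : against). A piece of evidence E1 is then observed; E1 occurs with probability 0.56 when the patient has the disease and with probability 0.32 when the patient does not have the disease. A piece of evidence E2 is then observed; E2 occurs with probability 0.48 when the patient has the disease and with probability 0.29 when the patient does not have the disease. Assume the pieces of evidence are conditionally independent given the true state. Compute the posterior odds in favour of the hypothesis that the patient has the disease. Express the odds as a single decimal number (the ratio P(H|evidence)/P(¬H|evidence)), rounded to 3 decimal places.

Prior odds = 3/42 = 0.071429. In log-odds, ln(0.071429) = -2.6391.
Add log likelihood ratios: ln(1.7500) + ln(1.6552) = 1.0635.
Posterior log-odds = -1.5755, so posterior odds = exp(-1.5755) = 0.20690.

Posterior odds ≈ 0.207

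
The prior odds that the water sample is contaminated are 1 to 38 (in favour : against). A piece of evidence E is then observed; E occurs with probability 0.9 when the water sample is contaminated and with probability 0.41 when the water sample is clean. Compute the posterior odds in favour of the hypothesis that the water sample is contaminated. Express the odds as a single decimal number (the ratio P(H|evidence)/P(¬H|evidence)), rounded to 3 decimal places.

Posterior odds ≈ 0.058

Prior odds = 1/38 = 0.026316.
Likelihood ratio for E = 0.9/0.41 = 2.1951.
Posterior odds = prior odds × LR = 0.057766.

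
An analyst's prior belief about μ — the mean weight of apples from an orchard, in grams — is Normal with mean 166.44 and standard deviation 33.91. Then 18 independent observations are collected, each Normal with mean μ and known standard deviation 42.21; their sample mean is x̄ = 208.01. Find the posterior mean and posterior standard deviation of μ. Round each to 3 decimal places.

Posterior mean ≈ 204.715; posterior SD ≈ 9.547

With known σ, the Normal prior is conjugate. Weight on the data is w = (n/σ²)/(n/σ² + 1/τ₀²) = 0.0101028/(0.0101028+0.00086965) = 0.92074.
Posterior mean = w·x̄ + (1−w)·μ₀ = 0.92074·208.01 + 0.079258·166.44 = 204.715. Posterior variance = 1/(0.0101028+0.00086965) = 91.1373, so SD = 9.547.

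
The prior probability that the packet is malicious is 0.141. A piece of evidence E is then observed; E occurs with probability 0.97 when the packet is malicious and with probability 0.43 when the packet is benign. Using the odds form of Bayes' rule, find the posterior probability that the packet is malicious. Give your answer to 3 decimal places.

Posterior probability ≈ 0.270

Prior odds = 0.141/(1−0.141) = 0.16414.
Likelihood ratio for E = 0.97/0.43 = 2.2558.
Posterior odds = prior odds × LR = 0.37028.
Posterior probability = odds/(1+odds) = 0.37028/1.3703 = 0.270.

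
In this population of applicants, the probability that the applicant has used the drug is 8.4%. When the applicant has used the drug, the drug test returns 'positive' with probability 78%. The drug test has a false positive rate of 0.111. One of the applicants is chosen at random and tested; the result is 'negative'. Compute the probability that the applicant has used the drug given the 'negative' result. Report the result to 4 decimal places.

P(H | E) ≈ 0.0222

Write H for 'the applicant has used the drug'. Prior odds H:¬H = 0.084/0.916 = 0.091703. For the 'negative' outcome, the likelihood ratio is 0.22/0.889 = 0.24747.
Posterior odds = 0.091703 × 0.24747 = 0.022694, so P(H|E) = 0.022694/(1+0.022694) = 0.0222.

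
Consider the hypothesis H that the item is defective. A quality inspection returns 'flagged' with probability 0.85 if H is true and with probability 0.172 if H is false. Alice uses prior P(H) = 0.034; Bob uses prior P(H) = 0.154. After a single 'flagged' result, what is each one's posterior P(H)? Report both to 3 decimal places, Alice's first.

Alice: 0.148; Bob: 0.474

The likelihood ratio for a 'flagged' result is 0.85/0.172 = 4.9419.
Alice: prior odds 0.034/0.966 = 0.035197; posterior odds 0.17394; posterior probability 0.148.
Bob: prior odds 0.154/0.846 = 0.18203; posterior odds 0.89958; posterior probability 0.474.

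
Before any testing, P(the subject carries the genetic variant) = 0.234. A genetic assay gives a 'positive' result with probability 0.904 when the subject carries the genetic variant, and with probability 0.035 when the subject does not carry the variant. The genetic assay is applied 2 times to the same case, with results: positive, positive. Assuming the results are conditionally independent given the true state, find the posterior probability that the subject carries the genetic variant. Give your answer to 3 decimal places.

Posterior P(H) ≈ 0.995

Let H be the event that the subject carries the genetic variant; start with P(H) = 0.234. P('positive'|H) = 0.904, P('positive'|¬H) = 0.035.
Update on result 1 ('positive'): P(H) ← 0.904·0.2340 / (0.904·0.2340 + 0.035·0.7660) = 0.21154/0.23835 = 0.8875.
Update on result 2 ('positive'): P(H) ← 0.904·0.8875 / (0.904·0.8875 + 0.035·0.1125) = 0.80231/0.80625 = 0.9951.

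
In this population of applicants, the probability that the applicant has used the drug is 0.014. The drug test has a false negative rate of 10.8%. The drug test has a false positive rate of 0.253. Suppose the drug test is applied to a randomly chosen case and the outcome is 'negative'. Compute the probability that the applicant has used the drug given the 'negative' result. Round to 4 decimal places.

Write H for 'the applicant has used the drug'. Prior odds H:¬H = 0.014/0.986 = 0.014199. For the 'negative' outcome, the likelihood ratio is 0.108/0.747 = 0.14458.
Posterior odds = 0.014199 × 0.14458 = 0.0020528, so P(H|E) = 0.0020528/(1+0.0020528) = 0.0020.

P(H | E) ≈ 0.0020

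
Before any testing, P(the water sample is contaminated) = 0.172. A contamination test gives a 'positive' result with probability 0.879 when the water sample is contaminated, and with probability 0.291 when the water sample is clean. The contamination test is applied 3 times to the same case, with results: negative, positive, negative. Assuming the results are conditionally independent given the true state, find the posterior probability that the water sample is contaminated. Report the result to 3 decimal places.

Posterior P(H) ≈ 0.018

With H the event that the water sample is contaminated, the joint likelihood of the observed sequence is P(data|H) = 0.121·0.879·0.121 = 0.012869 and P(data|¬H) = 0.709·0.291·0.709 = 0.14628.
Bayes: P(H|data) = 0.172·0.012869 / (0.172·0.012869 + 0.828·0.14628) = 0.0022135/0.12333 = 0.0179.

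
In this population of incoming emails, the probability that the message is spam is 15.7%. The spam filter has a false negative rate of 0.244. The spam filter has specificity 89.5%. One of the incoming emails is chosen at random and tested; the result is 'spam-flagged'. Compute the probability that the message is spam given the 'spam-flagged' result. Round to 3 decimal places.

Let H be the event that the message is spam. P(H) = 0.157, so P(¬H) = 0.843. With E the 'spam-flagged' result, P(E|H) = 0.756 and P(E|¬H) = 0.105.
P(E) = 0.756·0.157 + 0.105·0.843 = 0.11869 + 0.088515 = 0.20721.
By Bayes' theorem, P(H|E) = 0.11869 / 0.20721 = 0.573.

P(H | E) ≈ 0.573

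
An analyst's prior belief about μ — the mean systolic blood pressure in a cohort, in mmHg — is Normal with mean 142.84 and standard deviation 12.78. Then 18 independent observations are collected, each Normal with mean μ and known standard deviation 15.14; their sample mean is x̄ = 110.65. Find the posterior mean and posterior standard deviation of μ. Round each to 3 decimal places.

Posterior mean ≈ 112.978; posterior SD ≈ 3.437

With known σ, the Normal prior is conjugate. Weight on the data is w = (n/σ²)/(n/σ² + 1/τ₀²) = 0.0785273/(0.0785273+0.00612263) = 0.92767.
Posterior mean = w·x̄ + (1−w)·μ₀ = 0.92767·110.65 + 0.072329·142.84 = 112.978. Posterior variance = 1/(0.0785273+0.00612263) = 11.8134, so SD = 3.437.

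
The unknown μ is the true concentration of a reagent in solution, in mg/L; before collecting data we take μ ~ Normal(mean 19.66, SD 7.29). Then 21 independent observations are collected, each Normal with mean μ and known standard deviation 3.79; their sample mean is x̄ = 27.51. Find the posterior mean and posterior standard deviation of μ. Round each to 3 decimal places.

Posterior mean ≈ 27.410; posterior SD ≈ 0.822

With known σ, the Normal prior is conjugate. Weight on the data is w = (n/σ²)/(n/σ² + 1/τ₀²) = 1.46198/(1.46198+0.0188168) = 0.98729.
Posterior mean = w·x̄ + (1−w)·μ₀ = 0.98729·27.51 + 0.012707·19.66 = 27.410. Posterior variance = 1/(1.46198+0.0188168) = 0.675313, so SD = 0.822.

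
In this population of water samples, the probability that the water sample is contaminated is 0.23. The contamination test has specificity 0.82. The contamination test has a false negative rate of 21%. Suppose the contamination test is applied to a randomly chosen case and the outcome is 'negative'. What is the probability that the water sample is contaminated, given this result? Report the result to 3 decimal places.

P(H | E) ≈ 0.071

Let H be the event that the water sample is contaminated. P(H) = 0.23, so P(¬H) = 0.77. With E the 'negative' result, P(E|H) = 0.21 and P(E|¬H) = 0.82.
P(E) = 0.21·0.23 + 0.82·0.77 = 0.048300 + 0.63140 = 0.67970.
By Bayes' theorem, P(H|E) = 0.048300 / 0.67970 = 0.071.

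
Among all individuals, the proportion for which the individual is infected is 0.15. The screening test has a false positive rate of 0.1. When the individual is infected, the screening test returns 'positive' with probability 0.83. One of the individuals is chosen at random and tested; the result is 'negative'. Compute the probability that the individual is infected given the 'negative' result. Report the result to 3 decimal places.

Write H for 'the individual is infected'. Prior odds H:¬H = 0.15/0.85 = 0.17647. For the 'negative' outcome, the likelihood ratio is 0.17/0.9 = 0.18889.
Posterior odds = 0.17647 × 0.18889 = 0.033333, so P(H|E) = 0.033333/(1+0.033333) = 0.032.

P(H | E) ≈ 0.032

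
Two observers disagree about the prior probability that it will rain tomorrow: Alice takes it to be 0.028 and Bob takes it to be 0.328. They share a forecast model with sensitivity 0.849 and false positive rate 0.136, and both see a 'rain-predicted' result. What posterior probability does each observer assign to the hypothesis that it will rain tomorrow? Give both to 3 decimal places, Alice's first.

The likelihood ratio for a 'rain-predicted' result is 0.849/0.136 = 6.2426.
Alice: prior odds 0.028/0.972 = 0.028807; posterior odds 0.17983; posterior probability 0.152.
Bob: prior odds 0.328/0.672 = 0.48810; posterior odds 3.0470; posterior probability 0.753.

Alice: 0.152; Bob: 0.753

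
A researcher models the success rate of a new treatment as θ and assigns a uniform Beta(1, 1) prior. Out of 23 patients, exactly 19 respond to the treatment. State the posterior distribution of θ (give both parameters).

Observing 19 successes and 4 failures updates Beta(1, 1) by adding the success and failure counts to the two shape parameters: α = 1+19 = 20, β = 1+4 = 5.

Posterior: Beta(20, 5)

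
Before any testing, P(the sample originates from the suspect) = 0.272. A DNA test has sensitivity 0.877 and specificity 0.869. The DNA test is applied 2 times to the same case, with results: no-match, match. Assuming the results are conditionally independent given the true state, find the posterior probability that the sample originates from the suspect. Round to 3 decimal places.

Posterior P(H) ≈ 0.261

With H the event that the sample originates from the suspect, the joint likelihood of the observed sequence is P(data|H) = 0.123·0.877 = 0.10787 and P(data|¬H) = 0.869·0.131 = 0.11384.
Bayes: P(H|data) = 0.272·0.10787 / (0.272·0.10787 + 0.728·0.11384) = 0.029341/0.11222 = 0.2615.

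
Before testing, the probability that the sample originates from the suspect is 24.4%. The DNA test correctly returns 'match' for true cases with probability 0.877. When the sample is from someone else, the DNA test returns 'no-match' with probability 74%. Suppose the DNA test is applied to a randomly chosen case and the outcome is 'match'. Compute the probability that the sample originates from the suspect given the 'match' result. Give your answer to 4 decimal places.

P(H | E) ≈ 0.5212

Let H be the event that the sample originates from the suspect. P(H) = 0.244, so P(¬H) = 0.756. With E the 'match' result, P(E|H) = 0.877 and P(E|¬H) = 0.26.
P(E) = 0.877·0.244 + 0.26·0.756 = 0.21399 + 0.19656 = 0.41055.
By Bayes' theorem, P(H|E) = 0.21399 / 0.41055 = 0.5212.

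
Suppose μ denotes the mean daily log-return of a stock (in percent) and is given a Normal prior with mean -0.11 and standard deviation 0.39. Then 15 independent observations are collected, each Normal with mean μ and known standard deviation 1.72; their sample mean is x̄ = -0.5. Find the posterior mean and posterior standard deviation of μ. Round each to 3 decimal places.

Prior precision 1/τ₀² = 1/0.39² = 6.57462; data precision n/σ² = 15/1.72² = 5.07031.
Posterior precision = 6.57462 + 5.07031 = 11.6449, giving posterior SD = 1/√11.6449 = 0.293.
Posterior mean = (6.57462·-0.11 + 5.07031·-0.5) / 11.6449 = -0.280.

Posterior mean ≈ -0.280; posterior SD ≈ 0.293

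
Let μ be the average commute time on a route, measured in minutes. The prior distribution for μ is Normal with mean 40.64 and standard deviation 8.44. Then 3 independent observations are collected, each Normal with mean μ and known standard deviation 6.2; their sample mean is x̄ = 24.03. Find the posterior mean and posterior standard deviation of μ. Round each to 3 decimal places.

Prior precision 1/τ₀² = 1/8.44² = 0.0140383; data precision n/σ² = 3/6.2² = 0.0780437.
Posterior precision = 0.0140383 + 0.0780437 = 0.0920820, giving posterior SD = 1/√0.0920820 = 3.295.
Posterior mean = (0.0140383·40.64 + 0.0780437·24.03) / 0.0920820 = 26.562.

Posterior mean ≈ 26.562; posterior SD ≈ 3.295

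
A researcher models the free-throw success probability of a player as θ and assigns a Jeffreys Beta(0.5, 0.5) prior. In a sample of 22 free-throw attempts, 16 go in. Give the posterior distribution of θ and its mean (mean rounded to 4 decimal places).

Posterior: Beta(16.5, 6.5); mean ≈ 0.7174

Observing 16 successes and 6 failures updates Beta(0.5, 0.5) by adding the success and failure counts to the two shape parameters: α = 0.5+16 = 16.5, β = 0.5+6 = 6.5.
E[θ | data] = 16.5/(16.5+6.5) = 0.7174.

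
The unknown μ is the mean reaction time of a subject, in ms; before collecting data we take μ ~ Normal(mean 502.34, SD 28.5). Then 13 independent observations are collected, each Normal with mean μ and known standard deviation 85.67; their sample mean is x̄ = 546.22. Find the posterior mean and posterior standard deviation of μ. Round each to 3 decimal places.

Prior precision 1/τ₀² = 1/28.5² = 0.00123115; data precision n/σ² = 13/85.67² = 0.00177127.
Posterior precision = 0.00123115 + 0.00177127 = 0.00300242, giving posterior SD = 1/√0.00300242 = 18.250.
Posterior mean = (0.00123115·502.34 + 0.00177127·546.22) / 0.00300242 = 528.227.

Posterior mean ≈ 528.227; posterior SD ≈ 18.250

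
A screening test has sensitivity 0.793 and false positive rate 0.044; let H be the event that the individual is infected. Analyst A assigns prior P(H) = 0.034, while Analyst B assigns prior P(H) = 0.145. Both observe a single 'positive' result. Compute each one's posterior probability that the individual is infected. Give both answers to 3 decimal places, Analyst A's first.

P('+'|H) = 0.793, P('+'|¬H) = 0.044.
Analyst A: numerator 0.793·0.034 = 0.026962; evidence = 0.026962+0.044·0.966 = 0.069466; posterior = 0.388.
Analyst B: numerator 0.793·0.145 = 0.11499; evidence = 0.11499+0.044·0.855 = 0.15260; posterior = 0.753.

Analyst A: 0.388; Analyst B: 0.753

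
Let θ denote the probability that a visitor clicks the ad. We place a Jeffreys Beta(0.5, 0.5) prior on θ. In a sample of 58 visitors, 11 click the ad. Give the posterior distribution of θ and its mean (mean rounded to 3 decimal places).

Posterior: Beta(11.5, 47.5); mean ≈ 0.195

Observing 11 successes and 47 failures updates Beta(0.5, 0.5) by adding the success and failure counts to the two shape parameters: α = 0.5+11 = 11.5, β = 0.5+47 = 47.5.
E[θ | data] = 11.5/(11.5+47.5) = 0.195.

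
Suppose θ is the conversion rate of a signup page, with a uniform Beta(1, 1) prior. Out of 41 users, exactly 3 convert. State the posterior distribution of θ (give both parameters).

Posterior: Beta(4, 39)

The binomial likelihood is conjugate to the Beta prior: with 3 successes and 38 failures, the posterior is Beta(1+3, 1+38) = Beta(4, 39).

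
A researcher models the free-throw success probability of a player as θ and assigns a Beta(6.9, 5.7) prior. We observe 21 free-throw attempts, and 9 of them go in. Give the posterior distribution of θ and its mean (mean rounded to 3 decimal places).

The binomial likelihood is conjugate to the Beta prior: with 9 successes and 12 failures, the posterior is Beta(6.9+9, 5.7+12) = Beta(15.9, 17.7).
Posterior mean = α/(α+β) = 15.9/33.6 = 0.473.

Posterior: Beta(15.9, 17.7); mean ≈ 0.473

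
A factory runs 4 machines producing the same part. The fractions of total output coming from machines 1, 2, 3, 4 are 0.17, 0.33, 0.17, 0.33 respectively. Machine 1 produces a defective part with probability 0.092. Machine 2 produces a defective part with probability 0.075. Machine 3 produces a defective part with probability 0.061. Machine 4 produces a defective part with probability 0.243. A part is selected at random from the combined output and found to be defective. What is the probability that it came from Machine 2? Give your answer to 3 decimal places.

Posterior probability ≈ 0.189

Tabulate prior·likelihood by source: [1] prior 0.17, lik 0.092, product 0.01564; [2] prior 0.33, lik 0.075, product 0.02475; [3] prior 0.17, lik 0.061, product 0.01037; [4] prior 0.33, lik 0.243, product 0.08019.
Normalizing constant = 0.13095; the posterior for Machine 2 is its product over the sum, 0.02475/0.13095 = 0.189.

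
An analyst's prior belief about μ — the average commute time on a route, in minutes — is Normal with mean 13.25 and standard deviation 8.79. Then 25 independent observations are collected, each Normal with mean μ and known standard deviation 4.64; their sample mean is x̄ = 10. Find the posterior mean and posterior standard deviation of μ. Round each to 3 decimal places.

Prior precision 1/τ₀² = 1/8.79² = 0.0129426; data precision n/σ² = 25/4.64² = 1.16119.
Posterior precision = 0.0129426 + 1.16119 = 1.17413, giving posterior SD = 1/√1.17413 = 0.923.
Posterior mean = (0.0129426·13.25 + 1.16119·10) / 1.17413 = 10.036.

Posterior mean ≈ 10.036; posterior SD ≈ 0.923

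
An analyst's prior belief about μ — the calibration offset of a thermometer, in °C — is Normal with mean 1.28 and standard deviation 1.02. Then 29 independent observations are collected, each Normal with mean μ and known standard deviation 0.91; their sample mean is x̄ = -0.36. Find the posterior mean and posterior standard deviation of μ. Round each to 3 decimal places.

Posterior mean ≈ -0.316; posterior SD ≈ 0.167

Prior precision 1/τ₀² = 1/1.02² = 0.961169; data precision n/σ² = 29/0.91² = 35.0199.
Posterior precision = 0.961169 + 35.0199 = 35.9811, giving posterior SD = 1/√35.9811 = 0.167.
Posterior mean = (0.961169·1.28 + 35.0199·-0.36) / 35.9811 = -0.316.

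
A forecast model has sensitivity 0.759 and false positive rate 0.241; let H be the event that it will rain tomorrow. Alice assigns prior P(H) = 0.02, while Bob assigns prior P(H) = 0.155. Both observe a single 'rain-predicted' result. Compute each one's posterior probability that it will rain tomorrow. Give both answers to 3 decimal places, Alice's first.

P('+'|H) = 0.759, P('+'|¬H) = 0.241.
Alice: numerator 0.759·0.02 = 0.015180; evidence = 0.015180+0.241·0.98 = 0.25136; posterior = 0.060.
Bob: numerator 0.759·0.155 = 0.11764; evidence = 0.11764+0.241·0.845 = 0.32129; posterior = 0.366.

Alice: 0.060; Bob: 0.366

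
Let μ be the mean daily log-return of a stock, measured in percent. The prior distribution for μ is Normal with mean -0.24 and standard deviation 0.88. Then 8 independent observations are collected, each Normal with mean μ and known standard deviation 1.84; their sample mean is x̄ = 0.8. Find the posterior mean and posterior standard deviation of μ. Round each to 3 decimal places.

With known σ, the Normal prior is conjugate. Weight on the data is w = (n/σ²)/(n/σ² + 1/τ₀²) = 2.36295/(2.36295+1.29132) = 0.64663.
Posterior mean = w·x̄ + (1−w)·μ₀ = 0.64663·0.8 + 0.35337·-0.24 = 0.432. Posterior variance = 1/(2.36295+1.29132) = 0.273652, so SD = 0.523.

Posterior mean ≈ 0.432; posterior SD ≈ 0.523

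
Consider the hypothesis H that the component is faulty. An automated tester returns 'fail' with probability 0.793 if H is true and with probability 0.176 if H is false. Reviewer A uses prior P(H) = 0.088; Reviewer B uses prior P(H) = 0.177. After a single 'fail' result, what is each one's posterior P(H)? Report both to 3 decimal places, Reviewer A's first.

Reviewer A: 0.303; Reviewer B: 0.492

The likelihood ratio for a 'fail' result is 0.793/0.176 = 4.5057.
Reviewer A: prior odds 0.088/0.912 = 0.096491; posterior odds 0.43476; posterior probability 0.303.
Reviewer B: prior odds 0.177/0.823 = 0.21507; posterior odds 0.96902; posterior probability 0.492.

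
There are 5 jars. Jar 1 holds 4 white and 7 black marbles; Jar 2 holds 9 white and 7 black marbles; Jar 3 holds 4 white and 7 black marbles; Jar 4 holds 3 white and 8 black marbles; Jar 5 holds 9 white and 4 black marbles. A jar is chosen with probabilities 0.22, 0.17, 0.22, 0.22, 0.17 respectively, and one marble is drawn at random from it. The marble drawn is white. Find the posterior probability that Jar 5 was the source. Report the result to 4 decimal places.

Posterior probability ≈ 0.2716

Tabulate prior·likelihood by source: [1] prior 0.22, lik 0.3636, product 0.08000; [2] prior 0.17, lik 0.5625, product 0.09563; [3] prior 0.22, lik 0.3636, product 0.08000; [4] prior 0.22, lik 0.2727, product 0.06000; [5] prior 0.17, lik 0.6923, product 0.1177.
Normalizing constant = 0.43332; the posterior for Jar 5 is its product over the sum, 0.1177/0.43332 = 0.2716.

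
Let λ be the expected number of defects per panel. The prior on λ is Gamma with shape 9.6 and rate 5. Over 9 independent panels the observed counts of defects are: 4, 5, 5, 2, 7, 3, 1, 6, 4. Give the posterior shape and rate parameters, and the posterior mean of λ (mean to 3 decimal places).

Total count ∑xᵢ = 37 over n = 9 panels.
Gamma is conjugate to the Poisson likelihood: posterior is Gamma(shape = 9.6+37 = 46.6, rate = 5+9 = 14).
Posterior mean = shape/rate = 46.6/14 = 3.329.

Posterior: Gamma(shape=46.6, rate=14); mean ≈ 3.329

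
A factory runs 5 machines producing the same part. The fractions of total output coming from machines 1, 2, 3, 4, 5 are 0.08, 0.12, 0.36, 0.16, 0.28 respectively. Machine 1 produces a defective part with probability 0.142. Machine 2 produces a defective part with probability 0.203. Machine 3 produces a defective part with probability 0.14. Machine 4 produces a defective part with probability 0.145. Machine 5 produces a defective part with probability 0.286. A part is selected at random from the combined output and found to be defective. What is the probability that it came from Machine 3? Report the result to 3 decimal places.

Posterior probability ≈ 0.266

P(defective|M1) = 0.142; P(defective|M2) = 0.203; P(defective|M3) = 0.14; P(defective|M4) = 0.145; P(defective|M5) = 0.286.
Prior × likelihood for each source: 0.08·0.142=0.01136, 0.12·0.203=0.02436, 0.36·0.14=0.05040, 0.16·0.145=0.02320, 0.28·0.286=0.08008. Summing gives P(defective) = 0.18940.
P(Machine 3 | defective) = 0.05040 / 0.18940 = 0.266.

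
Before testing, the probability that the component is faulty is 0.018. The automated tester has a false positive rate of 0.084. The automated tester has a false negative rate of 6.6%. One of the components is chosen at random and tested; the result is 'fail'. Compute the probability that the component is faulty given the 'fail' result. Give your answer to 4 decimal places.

Let H be the event that the component is faulty. P(H) = 0.018, so P(¬H) = 0.982. With E the 'fail' result, P(E|H) = 0.934 and P(E|¬H) = 0.084.
P(E) = 0.934·0.018 + 0.084·0.982 = 0.016812 + 0.082488 = 0.099300.
By Bayes' theorem, P(H|E) = 0.016812 / 0.099300 = 0.1693.

P(H | E) ≈ 0.1693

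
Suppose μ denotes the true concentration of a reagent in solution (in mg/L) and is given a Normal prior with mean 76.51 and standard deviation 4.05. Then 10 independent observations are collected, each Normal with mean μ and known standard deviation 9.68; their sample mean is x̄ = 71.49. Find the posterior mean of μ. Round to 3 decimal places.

Posterior mean ≈ 73.315

With known σ, the Normal prior is conjugate. Weight on the data is w = (n/σ²)/(n/σ² + 1/τ₀²) = 0.106721/(0.106721+0.0609663) = 0.63643.
Posterior mean = w·x̄ + (1−w)·μ₀ = 0.63643·71.49 + 0.36357·76.51 = 73.315.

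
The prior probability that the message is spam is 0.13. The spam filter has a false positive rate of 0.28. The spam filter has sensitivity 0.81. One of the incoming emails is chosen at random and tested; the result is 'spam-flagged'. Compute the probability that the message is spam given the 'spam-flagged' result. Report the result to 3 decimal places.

Let H be the event that the message is spam. P(H) = 0.13, so P(¬H) = 0.87. With E the 'spam-flagged' result, P(E|H) = 0.81 and P(E|¬H) = 0.28.
P(E) = 0.81·0.13 + 0.28·0.87 = 0.10530 + 0.24360 = 0.34890.
By Bayes' theorem, P(H|E) = 0.10530 / 0.34890 = 0.302.

P(H | E) ≈ 0.302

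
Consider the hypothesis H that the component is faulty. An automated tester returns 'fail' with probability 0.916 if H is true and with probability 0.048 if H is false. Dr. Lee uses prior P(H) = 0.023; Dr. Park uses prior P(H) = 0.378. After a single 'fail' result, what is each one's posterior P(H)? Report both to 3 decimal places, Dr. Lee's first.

Dr. Lee: 0.310; Dr. Park: 0.921

The likelihood ratio for a 'fail' result is 0.916/0.048 = 19.083.
Dr. Lee: prior odds 0.023/0.977 = 0.023541; posterior odds 0.44925; posterior probability 0.310.
Dr. Park: prior odds 0.378/0.622 = 0.60772; posterior odds 11.597; posterior probability 0.921.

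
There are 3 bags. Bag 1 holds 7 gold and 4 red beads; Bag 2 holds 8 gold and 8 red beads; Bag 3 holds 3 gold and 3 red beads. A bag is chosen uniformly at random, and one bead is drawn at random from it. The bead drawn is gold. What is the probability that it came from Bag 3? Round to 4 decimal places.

P(gold|Bag 1) = 0.6364; P(gold|Bag 2) = 0.5; P(gold|Bag 3) = 0.5.
Prior × likelihood for each source: 0.333333·0.6364=0.2121, 0.333333·0.5=0.1667, 0.333333·0.5=0.1667. Summing gives P(gold) = 0.54545.
P(Bag 3 | gold) = 0.1667 / 0.54545 = 0.3056.

Posterior probability ≈ 0.3056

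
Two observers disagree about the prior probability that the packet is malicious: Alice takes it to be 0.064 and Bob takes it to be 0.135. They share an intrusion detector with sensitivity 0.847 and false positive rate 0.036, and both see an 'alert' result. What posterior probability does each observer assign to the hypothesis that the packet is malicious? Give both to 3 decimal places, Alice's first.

Alice: 0.617; Bob: 0.786

P('+'|H) = 0.847, P('+'|¬H) = 0.036.
Alice: numerator 0.847·0.064 = 0.054208; evidence = 0.054208+0.036·0.936 = 0.087904; posterior = 0.617.
Bob: numerator 0.847·0.135 = 0.11435; evidence = 0.11435+0.036·0.865 = 0.14549; posterior = 0.786.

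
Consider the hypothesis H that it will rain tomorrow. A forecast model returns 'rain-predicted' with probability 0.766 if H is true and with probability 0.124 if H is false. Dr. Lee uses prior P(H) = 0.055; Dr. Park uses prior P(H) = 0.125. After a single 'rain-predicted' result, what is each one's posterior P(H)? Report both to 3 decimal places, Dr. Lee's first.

Dr. Lee: 0.264; Dr. Park: 0.469

P('+'|H) = 0.766, P('+'|¬H) = 0.124.
Dr. Lee: numerator 0.766·0.055 = 0.042130; evidence = 0.042130+0.124·0.945 = 0.15931; posterior = 0.264.
Dr. Park: numerator 0.766·0.125 = 0.095750; evidence = 0.095750+0.124·0.875 = 0.20425; posterior = 0.469.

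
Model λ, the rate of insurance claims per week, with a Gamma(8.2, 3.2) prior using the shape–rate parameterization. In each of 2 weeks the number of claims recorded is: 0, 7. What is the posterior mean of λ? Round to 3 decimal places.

Posterior mean ≈ 2.923

Total count ∑xᵢ = 7 over n = 2 weeks.
Gamma is conjugate to the Poisson likelihood: posterior is Gamma(shape = 8.2+7 = 15.2, rate = 3.2+2 = 5.2).
E[λ | data] = 15.2/5.2 = 2.923.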